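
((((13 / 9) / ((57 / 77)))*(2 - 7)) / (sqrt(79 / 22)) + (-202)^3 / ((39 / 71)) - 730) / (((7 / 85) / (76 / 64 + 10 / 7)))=-148728451055 / 312 - 17807075*sqrt(1738) / 4539024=-476693916.93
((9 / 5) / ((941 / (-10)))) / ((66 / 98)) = -294 / 10351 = -0.03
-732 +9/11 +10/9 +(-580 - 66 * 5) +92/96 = -1639.11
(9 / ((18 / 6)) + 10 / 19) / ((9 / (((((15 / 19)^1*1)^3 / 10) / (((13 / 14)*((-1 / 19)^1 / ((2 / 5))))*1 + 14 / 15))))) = 1055250 / 44398307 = 0.02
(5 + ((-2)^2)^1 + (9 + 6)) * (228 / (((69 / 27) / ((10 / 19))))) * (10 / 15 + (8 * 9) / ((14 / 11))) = 10385280 / 161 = 64504.84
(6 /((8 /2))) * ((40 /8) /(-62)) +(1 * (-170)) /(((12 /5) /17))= -447995 /372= -1204.29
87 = 87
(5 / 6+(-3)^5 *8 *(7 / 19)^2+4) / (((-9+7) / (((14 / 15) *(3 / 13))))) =302113 / 10830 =27.90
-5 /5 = -1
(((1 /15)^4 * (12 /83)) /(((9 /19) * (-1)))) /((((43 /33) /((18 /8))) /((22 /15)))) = -4598 /301134375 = -0.00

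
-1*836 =-836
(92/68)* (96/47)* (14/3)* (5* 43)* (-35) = -77537600/799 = -97043.30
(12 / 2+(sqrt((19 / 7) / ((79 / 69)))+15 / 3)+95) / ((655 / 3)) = 3*sqrt(724983) / 362215+318 / 655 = 0.49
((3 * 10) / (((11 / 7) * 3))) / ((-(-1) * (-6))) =-35 / 33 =-1.06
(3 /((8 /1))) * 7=21 /8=2.62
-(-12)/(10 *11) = 6/55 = 0.11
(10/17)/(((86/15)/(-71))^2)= 90.21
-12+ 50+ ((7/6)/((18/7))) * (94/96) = 199295/5184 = 38.44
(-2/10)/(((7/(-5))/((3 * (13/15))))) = 13/35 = 0.37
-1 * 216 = -216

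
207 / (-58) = -207 / 58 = -3.57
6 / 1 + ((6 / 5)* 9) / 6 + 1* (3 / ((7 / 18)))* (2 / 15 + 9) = 2739 / 35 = 78.26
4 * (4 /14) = 1.14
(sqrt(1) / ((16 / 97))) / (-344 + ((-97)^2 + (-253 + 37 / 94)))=4559 / 6626920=0.00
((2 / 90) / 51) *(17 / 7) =1 / 945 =0.00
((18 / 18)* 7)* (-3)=-21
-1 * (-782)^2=-611524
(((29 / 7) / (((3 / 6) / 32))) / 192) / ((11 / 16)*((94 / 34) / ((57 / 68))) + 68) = 2204 / 112147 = 0.02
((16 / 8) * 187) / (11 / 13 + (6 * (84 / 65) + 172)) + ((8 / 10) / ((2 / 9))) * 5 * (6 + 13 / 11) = 1304636 / 9933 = 131.34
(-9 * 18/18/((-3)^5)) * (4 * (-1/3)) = -4/81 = -0.05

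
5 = 5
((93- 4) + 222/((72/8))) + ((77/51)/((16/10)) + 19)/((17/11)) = 126.57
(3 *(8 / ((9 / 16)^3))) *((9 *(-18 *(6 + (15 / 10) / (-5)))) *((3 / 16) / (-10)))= 58368 / 25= 2334.72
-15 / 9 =-1.67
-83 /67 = -1.24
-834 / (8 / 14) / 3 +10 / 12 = -1457 / 3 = -485.67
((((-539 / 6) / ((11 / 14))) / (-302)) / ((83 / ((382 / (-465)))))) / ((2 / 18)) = -65513 / 1942615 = -0.03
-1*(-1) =1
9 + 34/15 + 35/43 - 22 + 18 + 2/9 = 16066/1935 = 8.30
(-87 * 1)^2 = 7569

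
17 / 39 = 0.44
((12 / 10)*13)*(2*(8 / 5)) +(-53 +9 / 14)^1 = -853 / 350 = -2.44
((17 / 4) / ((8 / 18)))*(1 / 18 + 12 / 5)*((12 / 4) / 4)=11271 / 640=17.61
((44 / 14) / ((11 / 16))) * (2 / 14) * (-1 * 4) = -128 / 49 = -2.61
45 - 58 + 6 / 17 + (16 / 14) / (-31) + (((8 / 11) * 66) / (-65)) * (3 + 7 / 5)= -19102659 / 1198925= -15.93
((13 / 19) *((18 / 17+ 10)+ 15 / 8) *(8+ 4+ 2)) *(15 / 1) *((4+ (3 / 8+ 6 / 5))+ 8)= 260752401 / 10336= 25227.59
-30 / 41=-0.73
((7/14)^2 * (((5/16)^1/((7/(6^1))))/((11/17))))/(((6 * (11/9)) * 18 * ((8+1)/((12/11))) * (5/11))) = 17/81312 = 0.00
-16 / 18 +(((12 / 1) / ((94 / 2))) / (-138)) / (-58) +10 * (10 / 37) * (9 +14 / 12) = 277564379 / 10439217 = 26.59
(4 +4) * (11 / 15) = 88 / 15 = 5.87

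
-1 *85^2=-7225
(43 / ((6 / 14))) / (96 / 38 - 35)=-3.09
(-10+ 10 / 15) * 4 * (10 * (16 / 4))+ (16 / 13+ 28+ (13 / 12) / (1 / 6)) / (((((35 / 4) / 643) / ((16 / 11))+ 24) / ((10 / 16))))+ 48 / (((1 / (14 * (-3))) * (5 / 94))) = -7589748025148 / 192666435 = -39393.20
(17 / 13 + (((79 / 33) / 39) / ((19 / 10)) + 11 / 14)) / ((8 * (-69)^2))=727721 / 13039122096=0.00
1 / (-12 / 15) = -5 / 4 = -1.25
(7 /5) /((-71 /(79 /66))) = -553 /23430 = -0.02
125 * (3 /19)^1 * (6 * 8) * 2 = 36000 /19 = 1894.74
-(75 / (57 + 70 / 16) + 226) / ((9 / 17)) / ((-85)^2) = -111566 / 1878075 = -0.06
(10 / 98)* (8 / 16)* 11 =55 / 98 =0.56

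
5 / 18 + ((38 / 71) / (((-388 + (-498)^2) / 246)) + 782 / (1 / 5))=154677533953 / 39556656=3910.28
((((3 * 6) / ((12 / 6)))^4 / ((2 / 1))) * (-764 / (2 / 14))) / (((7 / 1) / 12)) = -30075624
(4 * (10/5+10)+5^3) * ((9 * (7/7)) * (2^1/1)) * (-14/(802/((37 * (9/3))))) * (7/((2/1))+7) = -25405569/401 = -63355.53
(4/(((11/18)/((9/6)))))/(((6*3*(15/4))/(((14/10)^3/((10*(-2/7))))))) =-0.14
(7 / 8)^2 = 49 / 64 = 0.77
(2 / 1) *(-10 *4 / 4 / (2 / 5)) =-50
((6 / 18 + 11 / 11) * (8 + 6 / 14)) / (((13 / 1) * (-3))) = -236 / 819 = -0.29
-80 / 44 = -20 / 11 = -1.82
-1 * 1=-1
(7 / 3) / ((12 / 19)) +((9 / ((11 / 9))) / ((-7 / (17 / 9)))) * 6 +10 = 1.77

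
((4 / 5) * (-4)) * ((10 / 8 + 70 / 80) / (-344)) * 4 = 0.08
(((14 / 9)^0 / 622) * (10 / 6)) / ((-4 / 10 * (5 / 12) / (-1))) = 5 / 311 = 0.02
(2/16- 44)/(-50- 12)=351/496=0.71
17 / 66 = 0.26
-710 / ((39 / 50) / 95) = -86474.36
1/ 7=0.14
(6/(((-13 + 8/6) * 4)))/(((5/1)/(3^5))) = -2187/350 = -6.25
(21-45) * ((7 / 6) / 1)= -28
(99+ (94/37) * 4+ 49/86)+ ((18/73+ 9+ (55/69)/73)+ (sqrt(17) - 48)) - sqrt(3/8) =74.50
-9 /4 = -2.25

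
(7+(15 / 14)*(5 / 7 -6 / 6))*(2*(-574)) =-53792 / 7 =-7684.57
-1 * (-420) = 420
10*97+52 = 1022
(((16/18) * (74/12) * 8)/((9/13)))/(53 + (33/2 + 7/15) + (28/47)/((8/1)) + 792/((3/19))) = 3617120/290438379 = 0.01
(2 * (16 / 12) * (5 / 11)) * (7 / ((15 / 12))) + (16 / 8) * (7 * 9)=4382 / 33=132.79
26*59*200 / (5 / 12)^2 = 1767168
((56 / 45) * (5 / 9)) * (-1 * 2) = -112 / 81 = -1.38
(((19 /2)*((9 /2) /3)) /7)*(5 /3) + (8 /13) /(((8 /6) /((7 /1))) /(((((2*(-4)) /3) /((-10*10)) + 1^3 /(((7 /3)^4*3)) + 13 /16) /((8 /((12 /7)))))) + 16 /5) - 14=-37136465211 /3549590044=-10.46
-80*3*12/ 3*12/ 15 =-768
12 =12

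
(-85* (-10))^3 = 614125000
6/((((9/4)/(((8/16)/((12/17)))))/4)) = 68/9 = 7.56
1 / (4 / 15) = 15 / 4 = 3.75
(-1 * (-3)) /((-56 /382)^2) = 109443 /784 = 139.60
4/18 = 2/9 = 0.22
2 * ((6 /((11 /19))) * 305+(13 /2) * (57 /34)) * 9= 21352599 /374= 57092.51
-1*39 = -39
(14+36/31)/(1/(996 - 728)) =125960/31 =4063.23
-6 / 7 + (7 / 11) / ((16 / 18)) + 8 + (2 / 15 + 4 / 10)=77543 / 9240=8.39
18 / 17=1.06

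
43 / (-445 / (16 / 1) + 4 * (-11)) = -688 / 1149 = -0.60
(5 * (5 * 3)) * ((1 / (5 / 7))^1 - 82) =-6045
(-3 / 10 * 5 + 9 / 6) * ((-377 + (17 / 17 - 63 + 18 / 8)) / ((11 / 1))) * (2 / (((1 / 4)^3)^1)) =0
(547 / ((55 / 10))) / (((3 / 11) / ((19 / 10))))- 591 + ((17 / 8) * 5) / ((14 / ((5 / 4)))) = 690919 / 6720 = 102.82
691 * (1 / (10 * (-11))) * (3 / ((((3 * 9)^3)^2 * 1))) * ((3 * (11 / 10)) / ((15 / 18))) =-691 / 3587226750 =-0.00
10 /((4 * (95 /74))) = 1.95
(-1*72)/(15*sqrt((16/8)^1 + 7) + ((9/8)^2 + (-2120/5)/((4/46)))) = 4608/309103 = 0.01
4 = 4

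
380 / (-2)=-190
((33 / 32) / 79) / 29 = 33 / 73312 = 0.00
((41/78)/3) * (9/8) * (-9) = -369/208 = -1.77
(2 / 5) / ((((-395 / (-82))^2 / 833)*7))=1600312 / 780125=2.05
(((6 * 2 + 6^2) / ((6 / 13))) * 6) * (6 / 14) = 1872 / 7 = 267.43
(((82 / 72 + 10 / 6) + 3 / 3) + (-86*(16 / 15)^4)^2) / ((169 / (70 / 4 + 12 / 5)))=25293163749722311 / 17325140625000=1459.91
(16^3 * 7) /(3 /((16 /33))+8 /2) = 458752 /163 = 2814.43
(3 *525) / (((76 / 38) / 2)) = 1575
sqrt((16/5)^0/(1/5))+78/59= 78/59+sqrt(5)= 3.56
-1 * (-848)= 848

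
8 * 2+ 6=22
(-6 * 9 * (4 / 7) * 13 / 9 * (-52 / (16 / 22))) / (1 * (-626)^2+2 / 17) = 189618 / 23316629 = 0.01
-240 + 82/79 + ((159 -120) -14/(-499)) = -7881597/39421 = -199.93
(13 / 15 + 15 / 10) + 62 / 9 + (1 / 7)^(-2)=5243 / 90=58.26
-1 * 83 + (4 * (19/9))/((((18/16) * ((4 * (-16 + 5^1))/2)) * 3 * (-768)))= -10649213/128304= -83.00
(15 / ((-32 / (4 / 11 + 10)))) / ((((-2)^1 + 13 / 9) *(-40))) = -1539 / 7040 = -0.22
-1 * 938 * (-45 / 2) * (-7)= -147735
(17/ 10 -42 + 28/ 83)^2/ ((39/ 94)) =51708580367/ 13433550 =3849.21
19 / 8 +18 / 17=3.43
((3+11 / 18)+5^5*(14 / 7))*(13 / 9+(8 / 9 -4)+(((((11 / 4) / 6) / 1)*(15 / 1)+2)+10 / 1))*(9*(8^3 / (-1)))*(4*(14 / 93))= -83308906240 / 279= -298598230.25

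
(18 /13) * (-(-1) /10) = 9 /65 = 0.14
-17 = -17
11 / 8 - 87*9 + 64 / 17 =-105789 / 136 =-777.86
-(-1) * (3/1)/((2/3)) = 4.50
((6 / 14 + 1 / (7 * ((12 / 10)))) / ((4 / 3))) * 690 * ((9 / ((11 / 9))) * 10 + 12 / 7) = 23019435 / 1078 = 21353.84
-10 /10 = -1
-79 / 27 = -2.93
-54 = -54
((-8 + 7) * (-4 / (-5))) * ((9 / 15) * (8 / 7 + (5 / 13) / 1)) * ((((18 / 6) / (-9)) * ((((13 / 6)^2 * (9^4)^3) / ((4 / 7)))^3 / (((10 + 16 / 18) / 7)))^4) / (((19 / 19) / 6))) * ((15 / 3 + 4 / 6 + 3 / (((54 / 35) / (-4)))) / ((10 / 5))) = -181138936417005016494294415266435756203487942066766501679487276971124454691784138756979601899696242571677903761089927839483386755683500893166503410367998692209728417 / 28147497671065600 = -6435347771720679208381967000000000000000000000000000000000000000000000000000000000000000000000000000000000000000000000000000000000000000000000000000.00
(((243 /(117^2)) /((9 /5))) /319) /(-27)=-5 /4366791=-0.00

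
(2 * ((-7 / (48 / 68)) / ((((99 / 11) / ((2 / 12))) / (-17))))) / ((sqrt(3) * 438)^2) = 0.00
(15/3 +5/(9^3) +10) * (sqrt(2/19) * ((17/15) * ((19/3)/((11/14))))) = 520744 * sqrt(38)/72171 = 44.48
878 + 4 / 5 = 4394 / 5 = 878.80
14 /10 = 7 /5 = 1.40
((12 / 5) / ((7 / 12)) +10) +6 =704 / 35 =20.11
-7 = -7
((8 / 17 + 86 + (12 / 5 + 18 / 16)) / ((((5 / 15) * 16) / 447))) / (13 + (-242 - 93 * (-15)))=82065177 / 12686080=6.47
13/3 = 4.33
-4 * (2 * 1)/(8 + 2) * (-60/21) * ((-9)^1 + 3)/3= -4.57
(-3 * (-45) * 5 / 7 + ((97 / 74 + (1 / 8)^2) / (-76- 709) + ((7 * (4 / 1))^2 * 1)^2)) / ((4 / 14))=7999256938973 / 3717760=2151633.49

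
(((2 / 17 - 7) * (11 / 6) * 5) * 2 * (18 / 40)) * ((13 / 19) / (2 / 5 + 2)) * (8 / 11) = -7605 / 646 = -11.77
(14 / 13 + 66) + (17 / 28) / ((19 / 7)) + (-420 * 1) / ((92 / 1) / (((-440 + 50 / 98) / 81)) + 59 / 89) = 2871735832651 / 30852875716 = 93.08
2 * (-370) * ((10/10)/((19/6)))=-4440/19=-233.68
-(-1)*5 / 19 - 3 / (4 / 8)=-109 / 19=-5.74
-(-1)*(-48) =-48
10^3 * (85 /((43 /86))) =170000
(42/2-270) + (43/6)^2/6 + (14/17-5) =-898231/3672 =-244.62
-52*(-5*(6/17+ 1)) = 5980/17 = 351.76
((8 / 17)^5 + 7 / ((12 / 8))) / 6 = 9988151 / 12778713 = 0.78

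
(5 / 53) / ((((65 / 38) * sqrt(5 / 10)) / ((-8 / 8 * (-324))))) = 12312 * sqrt(2) / 689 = 25.27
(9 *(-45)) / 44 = -405 / 44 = -9.20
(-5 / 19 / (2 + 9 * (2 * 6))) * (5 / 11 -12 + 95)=-459 / 2299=-0.20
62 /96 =0.65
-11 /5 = -2.20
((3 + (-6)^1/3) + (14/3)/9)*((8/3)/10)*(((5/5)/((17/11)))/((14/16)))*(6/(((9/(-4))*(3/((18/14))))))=-115456/337365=-0.34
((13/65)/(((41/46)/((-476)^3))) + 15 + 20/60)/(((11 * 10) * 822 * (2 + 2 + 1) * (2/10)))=-7441657429/27804150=-267.65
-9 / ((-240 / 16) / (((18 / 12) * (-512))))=-2304 / 5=-460.80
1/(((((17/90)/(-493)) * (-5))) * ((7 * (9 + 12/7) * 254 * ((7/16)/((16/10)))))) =11136/111125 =0.10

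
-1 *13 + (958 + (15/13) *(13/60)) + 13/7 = 26519/28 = 947.11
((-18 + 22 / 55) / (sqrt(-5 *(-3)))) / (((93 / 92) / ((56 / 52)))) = -113344 *sqrt(15) / 90675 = -4.84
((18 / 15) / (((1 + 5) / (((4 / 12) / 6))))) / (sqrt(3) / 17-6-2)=-1156 / 832185-17 *sqrt(3) / 1664370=-0.00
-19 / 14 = -1.36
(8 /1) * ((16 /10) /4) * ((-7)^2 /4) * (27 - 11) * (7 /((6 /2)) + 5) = 68992 /15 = 4599.47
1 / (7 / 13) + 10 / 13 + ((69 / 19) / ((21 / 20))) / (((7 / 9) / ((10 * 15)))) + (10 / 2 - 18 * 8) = 6422470 / 12103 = 530.65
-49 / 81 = -0.60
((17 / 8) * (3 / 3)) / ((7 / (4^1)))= 17 / 14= 1.21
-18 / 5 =-3.60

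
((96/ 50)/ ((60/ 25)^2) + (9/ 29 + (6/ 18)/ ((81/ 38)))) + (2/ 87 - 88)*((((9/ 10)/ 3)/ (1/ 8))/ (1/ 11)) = -81808378/ 35235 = -2321.79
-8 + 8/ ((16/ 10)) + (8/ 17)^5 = -4226803/ 1419857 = -2.98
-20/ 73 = -0.27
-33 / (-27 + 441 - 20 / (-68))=-561 / 7043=-0.08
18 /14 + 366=2571 /7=367.29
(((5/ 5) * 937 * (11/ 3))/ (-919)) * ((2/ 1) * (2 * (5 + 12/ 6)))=-288596/ 2757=-104.68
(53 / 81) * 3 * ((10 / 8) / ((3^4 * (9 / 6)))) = 265 / 13122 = 0.02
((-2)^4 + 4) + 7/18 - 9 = 205/18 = 11.39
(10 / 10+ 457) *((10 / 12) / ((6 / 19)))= 21755 / 18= 1208.61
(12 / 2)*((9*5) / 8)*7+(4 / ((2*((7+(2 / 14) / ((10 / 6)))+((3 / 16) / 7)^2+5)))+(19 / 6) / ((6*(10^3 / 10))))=236.42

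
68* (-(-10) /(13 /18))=12240 /13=941.54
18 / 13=1.38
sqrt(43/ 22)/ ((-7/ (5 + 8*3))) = -29*sqrt(946)/ 154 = -5.79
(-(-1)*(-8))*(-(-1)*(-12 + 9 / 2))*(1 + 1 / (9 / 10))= 380 / 3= 126.67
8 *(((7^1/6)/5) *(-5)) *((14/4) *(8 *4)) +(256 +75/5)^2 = 217187/3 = 72395.67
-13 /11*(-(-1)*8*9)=-936 /11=-85.09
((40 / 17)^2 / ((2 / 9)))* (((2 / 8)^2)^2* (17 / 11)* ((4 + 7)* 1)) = 225 / 136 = 1.65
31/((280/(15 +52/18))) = 713/360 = 1.98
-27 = -27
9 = 9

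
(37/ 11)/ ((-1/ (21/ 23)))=-777/ 253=-3.07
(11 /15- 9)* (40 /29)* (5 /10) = -496 /87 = -5.70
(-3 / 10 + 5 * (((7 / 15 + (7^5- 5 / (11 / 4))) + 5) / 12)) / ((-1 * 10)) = -13868191 / 19800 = -700.41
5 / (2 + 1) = 5 / 3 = 1.67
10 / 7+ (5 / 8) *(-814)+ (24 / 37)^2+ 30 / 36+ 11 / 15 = -290556953 / 574980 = -505.33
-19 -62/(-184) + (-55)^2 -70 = 270143/92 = 2936.34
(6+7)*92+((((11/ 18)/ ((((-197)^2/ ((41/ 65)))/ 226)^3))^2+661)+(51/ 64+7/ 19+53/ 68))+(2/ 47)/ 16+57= 38852932305631030932882106697748822316518891859231/ 20278705441956810104885231997969705863109000000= 1915.95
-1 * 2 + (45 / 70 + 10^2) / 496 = -12479 / 6944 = -1.80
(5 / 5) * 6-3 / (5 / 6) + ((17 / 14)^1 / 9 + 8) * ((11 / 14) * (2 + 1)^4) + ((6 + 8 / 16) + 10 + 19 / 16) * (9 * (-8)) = -753.37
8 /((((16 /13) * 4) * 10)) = 13 /80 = 0.16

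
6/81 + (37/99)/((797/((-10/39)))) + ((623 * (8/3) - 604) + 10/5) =3260026114/3077217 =1059.41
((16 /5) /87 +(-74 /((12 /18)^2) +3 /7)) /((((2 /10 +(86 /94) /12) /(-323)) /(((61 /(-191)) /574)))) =-49282488589 /456241891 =-108.02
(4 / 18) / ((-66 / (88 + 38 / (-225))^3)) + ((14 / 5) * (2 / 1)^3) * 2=-7566226058728 / 3383015625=-2236.53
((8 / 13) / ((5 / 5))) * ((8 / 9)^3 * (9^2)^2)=36864 / 13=2835.69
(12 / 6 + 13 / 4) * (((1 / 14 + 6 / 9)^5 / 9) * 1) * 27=28629151 / 8297856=3.45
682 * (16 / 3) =10912 / 3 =3637.33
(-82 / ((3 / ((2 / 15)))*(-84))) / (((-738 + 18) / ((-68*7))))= 697 / 24300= 0.03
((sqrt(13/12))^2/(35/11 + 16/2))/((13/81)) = 99/164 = 0.60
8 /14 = 4 /7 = 0.57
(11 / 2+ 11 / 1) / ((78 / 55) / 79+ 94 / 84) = 14.51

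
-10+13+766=769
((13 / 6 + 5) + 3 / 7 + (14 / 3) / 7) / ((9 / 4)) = 694 / 189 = 3.67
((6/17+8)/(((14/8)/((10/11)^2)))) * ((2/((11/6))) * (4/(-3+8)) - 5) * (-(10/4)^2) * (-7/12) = -4029250/67881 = -59.36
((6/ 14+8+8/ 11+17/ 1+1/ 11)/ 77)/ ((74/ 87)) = 175827/ 438746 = 0.40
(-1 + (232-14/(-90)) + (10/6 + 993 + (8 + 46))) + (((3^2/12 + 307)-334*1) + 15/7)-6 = 1574641/1260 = 1249.72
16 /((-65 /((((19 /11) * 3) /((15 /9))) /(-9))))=304 /3575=0.09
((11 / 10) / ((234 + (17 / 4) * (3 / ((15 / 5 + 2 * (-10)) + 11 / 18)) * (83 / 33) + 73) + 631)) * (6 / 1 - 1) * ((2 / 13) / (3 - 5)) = -35695 / 78973973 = -0.00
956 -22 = 934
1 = 1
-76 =-76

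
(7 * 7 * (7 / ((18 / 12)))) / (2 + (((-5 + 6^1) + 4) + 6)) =686 / 39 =17.59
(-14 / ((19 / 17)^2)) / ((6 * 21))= -289 / 3249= -0.09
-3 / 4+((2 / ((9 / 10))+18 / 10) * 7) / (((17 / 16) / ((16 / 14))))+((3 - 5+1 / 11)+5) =1098187 / 33660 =32.63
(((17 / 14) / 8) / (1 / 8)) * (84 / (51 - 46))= 102 / 5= 20.40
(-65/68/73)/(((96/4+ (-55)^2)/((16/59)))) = -260/223244731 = -0.00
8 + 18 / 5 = 58 / 5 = 11.60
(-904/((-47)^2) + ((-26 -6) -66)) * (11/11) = -217386/2209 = -98.41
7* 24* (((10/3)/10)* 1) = 56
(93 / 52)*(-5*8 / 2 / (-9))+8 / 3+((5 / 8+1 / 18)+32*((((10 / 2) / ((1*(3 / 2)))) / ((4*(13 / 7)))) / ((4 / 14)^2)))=171493 / 936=183.22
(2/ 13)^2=4/ 169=0.02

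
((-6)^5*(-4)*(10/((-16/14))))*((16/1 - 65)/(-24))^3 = -37059435/16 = -2316214.69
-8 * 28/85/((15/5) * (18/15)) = -112/153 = -0.73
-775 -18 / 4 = -779.50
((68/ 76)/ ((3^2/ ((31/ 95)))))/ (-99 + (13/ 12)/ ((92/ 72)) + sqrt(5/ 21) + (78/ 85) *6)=-348336473702/ 994773126556729- 1611365740 *sqrt(105)/ 8952958139010561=-0.00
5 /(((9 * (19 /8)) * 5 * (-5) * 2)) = -4 /855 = -0.00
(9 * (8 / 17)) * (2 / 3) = 48 / 17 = 2.82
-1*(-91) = 91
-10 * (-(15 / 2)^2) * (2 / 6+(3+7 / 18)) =2093.75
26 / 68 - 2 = -55 / 34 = -1.62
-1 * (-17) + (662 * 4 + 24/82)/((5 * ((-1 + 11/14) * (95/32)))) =-9530123/11685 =-815.59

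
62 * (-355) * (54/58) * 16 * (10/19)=-95083200/551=-172564.79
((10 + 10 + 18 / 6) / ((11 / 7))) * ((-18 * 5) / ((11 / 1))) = -14490 / 121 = -119.75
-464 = -464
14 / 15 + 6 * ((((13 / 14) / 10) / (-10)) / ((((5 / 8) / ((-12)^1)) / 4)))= 13682 / 2625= 5.21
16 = 16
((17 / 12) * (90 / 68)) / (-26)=-15 / 208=-0.07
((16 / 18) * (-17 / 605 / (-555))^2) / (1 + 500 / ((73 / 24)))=168776 / 12250517234360625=0.00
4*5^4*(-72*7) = -1260000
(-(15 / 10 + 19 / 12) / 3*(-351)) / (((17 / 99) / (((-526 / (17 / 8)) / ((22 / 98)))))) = -669453876 / 289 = -2316449.40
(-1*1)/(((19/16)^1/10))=-8.42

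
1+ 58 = 59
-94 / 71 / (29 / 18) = -0.82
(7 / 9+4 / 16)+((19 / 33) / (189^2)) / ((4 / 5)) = 1211561 / 1178793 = 1.03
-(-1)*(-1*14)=-14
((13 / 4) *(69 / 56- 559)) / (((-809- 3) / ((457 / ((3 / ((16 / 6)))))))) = 185567135 / 204624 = 906.87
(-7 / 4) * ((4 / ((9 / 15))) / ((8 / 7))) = -245 / 24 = -10.21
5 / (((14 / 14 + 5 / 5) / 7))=35 / 2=17.50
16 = 16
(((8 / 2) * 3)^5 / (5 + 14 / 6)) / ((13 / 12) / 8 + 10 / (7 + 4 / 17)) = 489701376 / 21901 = 22359.77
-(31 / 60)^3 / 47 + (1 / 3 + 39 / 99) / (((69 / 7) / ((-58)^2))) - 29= 562998694877 / 2568456000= 219.20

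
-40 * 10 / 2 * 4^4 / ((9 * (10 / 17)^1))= -87040 / 9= -9671.11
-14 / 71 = -0.20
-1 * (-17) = 17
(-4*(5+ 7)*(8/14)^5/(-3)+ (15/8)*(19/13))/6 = 6493931/10487568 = 0.62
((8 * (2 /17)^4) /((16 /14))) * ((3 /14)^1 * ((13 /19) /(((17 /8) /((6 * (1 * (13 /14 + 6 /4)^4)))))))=14976 /775523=0.02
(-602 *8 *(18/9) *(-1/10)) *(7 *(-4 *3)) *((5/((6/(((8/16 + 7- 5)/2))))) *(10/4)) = -210700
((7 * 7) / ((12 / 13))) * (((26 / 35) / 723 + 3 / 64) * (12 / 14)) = 1008527 / 462720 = 2.18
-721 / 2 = -360.50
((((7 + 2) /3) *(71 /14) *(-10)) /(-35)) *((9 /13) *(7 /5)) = 1917 /455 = 4.21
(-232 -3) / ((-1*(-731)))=-235 / 731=-0.32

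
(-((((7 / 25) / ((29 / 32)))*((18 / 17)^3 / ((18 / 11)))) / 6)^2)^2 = 313428044617661546496 / 160967827566446324156640625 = 0.00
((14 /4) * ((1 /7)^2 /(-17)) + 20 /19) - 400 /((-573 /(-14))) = -22606607 /2591106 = -8.72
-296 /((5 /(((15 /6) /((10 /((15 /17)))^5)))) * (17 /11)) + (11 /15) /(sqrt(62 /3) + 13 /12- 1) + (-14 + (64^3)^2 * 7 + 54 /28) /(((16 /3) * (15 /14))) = 176 * sqrt(186) /14875 + 28447067059093434286347 /337925966000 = 84181358999.65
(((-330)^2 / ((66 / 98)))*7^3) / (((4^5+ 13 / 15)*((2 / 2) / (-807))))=-671380825500 / 15373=-43672726.57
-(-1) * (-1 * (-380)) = 380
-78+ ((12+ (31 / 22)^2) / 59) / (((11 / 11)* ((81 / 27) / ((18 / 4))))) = -4434429 / 57112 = -77.64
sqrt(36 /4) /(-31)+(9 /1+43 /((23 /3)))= 10347 /713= 14.51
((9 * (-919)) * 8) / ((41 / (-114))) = 7543152 / 41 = 183979.32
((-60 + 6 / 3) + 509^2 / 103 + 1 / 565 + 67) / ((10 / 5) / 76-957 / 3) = -5582375674 / 705381595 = -7.91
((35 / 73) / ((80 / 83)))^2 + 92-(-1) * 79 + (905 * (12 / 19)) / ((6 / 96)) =241486339675 / 25920256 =9316.51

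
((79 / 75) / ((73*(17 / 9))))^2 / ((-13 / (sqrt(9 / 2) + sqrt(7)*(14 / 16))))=-393183*sqrt(7) / 100105265000- 168507*sqrt(2) / 25026316250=-0.00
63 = 63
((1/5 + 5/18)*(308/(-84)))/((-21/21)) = 473/270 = 1.75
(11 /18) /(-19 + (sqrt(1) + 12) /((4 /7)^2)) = 88 /2997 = 0.03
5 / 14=0.36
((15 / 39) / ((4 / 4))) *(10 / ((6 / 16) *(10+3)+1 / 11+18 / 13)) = 880 / 1453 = 0.61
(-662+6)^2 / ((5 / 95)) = 8176384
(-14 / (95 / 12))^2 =28224 / 9025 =3.13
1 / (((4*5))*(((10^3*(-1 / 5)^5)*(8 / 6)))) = -15 / 128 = -0.12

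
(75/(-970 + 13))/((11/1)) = -0.01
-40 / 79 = -0.51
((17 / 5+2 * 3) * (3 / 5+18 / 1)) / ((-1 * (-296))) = 4371 / 7400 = 0.59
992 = 992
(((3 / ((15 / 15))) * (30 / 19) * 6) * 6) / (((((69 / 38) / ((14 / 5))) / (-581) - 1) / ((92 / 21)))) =-230912640 / 309437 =-746.23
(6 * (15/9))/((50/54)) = 10.80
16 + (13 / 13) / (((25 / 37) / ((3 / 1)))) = 511 / 25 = 20.44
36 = 36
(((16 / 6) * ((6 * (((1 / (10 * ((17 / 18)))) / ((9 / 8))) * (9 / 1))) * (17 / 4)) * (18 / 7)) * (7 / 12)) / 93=144 / 155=0.93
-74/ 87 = -0.85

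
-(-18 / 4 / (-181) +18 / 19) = -6687 / 6878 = -0.97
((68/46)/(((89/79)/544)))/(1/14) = 20456576/2047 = 9993.44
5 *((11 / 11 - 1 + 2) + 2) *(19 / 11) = 380 / 11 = 34.55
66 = 66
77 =77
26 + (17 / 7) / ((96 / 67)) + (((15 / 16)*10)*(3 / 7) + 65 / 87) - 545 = -9988381 / 19488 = -512.54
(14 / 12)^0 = 1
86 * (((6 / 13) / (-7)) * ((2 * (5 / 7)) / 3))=-1720 / 637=-2.70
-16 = -16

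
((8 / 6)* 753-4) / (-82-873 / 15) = -5000 / 701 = -7.13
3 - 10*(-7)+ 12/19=1399/19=73.63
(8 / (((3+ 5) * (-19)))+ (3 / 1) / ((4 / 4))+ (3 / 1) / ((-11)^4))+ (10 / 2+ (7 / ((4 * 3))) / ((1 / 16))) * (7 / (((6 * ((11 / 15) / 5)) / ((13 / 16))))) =2552611913 / 26705184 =95.58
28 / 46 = 14 / 23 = 0.61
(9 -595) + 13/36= -21083/36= -585.64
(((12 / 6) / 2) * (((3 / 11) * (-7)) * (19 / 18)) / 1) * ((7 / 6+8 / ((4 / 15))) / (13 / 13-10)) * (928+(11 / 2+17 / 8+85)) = 18461065 / 2592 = 7122.32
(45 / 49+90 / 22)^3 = 19683000000 / 156590819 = 125.70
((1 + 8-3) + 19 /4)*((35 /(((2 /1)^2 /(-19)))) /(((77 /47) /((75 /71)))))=-14399625 /12496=-1152.34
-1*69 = -69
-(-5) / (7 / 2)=10 / 7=1.43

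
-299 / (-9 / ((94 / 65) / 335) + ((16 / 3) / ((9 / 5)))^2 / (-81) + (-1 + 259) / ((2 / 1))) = 0.15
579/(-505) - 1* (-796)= 794.85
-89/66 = -1.35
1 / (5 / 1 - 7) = -1 / 2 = -0.50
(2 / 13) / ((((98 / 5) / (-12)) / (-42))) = 360 / 91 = 3.96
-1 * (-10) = 10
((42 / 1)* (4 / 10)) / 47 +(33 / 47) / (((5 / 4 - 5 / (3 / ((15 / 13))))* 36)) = 1621 / 4935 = 0.33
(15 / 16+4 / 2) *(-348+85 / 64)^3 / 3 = -513326409180541 / 12582912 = -40795517.70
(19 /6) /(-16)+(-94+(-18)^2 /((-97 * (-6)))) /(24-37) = 846185 /121056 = 6.99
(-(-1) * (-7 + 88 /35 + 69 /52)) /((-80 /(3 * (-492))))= -58.28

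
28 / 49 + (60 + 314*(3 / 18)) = 112.90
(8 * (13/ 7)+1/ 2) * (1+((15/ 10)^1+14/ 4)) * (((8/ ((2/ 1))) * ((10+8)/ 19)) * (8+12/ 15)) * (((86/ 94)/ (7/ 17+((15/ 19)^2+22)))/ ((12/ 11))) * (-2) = -1734347208/ 7751569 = -223.74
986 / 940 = 493 / 470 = 1.05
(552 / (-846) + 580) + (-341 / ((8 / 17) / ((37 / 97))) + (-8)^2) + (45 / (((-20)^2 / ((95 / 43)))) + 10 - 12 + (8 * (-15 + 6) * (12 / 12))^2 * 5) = 247337775553 / 9409776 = 26285.19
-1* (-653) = 653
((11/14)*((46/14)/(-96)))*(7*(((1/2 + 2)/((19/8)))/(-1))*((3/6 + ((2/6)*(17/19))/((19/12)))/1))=89815/658464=0.14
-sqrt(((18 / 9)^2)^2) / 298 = -2 / 149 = -0.01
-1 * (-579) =579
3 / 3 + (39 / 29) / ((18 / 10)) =152 / 87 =1.75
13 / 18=0.72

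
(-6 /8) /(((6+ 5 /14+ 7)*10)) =-21 /3740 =-0.01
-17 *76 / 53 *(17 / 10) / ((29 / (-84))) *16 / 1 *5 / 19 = 776832 / 1537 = 505.42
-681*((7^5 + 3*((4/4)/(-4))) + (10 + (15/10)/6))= -22904073/2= -11452036.50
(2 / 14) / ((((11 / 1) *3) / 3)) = 1 / 77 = 0.01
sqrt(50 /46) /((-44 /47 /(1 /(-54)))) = 235*sqrt(23) /54648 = 0.02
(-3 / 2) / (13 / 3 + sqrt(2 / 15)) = -585 / 1678 + 9 * sqrt(30) / 1678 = -0.32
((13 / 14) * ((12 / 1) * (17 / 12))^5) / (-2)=-18458141 / 28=-659219.32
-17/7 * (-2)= 34/7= 4.86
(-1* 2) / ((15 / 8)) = -16 / 15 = -1.07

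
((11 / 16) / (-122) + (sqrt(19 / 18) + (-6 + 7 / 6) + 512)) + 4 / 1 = 512.19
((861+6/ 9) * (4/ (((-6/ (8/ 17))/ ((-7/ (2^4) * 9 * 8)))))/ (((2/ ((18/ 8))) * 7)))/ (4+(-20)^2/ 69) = 139.69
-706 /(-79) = 8.94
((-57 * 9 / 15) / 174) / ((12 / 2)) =-19 / 580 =-0.03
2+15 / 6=9 / 2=4.50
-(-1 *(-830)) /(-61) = 830 /61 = 13.61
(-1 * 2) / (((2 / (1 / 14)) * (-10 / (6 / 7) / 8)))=12 / 245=0.05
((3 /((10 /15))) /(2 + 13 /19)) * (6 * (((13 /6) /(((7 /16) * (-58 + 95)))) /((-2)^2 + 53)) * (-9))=-936 /4403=-0.21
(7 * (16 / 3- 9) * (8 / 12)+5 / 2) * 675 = -19725 / 2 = -9862.50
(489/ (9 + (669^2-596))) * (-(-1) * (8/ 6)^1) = 326/ 223487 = 0.00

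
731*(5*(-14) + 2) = -49708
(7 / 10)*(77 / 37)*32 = 8624 / 185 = 46.62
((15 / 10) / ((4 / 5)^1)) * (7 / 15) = 7 / 8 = 0.88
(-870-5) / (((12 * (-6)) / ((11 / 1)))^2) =-105875 / 5184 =-20.42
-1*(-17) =17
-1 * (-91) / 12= 91 / 12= 7.58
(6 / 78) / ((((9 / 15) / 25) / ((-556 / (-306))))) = 34750 / 5967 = 5.82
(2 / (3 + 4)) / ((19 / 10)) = 20 / 133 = 0.15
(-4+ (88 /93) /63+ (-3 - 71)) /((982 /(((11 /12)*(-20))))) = 12565135 /8630307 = 1.46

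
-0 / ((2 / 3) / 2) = 0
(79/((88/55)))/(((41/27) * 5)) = 2133/328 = 6.50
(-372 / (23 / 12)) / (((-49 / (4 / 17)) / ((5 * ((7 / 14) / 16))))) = 2790 / 19159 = 0.15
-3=-3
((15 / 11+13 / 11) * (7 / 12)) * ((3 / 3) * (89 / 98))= 89 / 66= 1.35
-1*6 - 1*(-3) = -3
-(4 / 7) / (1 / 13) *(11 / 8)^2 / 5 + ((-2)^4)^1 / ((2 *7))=-933 / 560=-1.67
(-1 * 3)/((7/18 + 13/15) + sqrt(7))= 30510/43931 - 24300 * sqrt(7)/43931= -0.77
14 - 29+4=-11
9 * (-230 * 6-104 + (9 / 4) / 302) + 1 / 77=-1242314251 / 93016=-13355.92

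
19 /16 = 1.19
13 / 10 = 1.30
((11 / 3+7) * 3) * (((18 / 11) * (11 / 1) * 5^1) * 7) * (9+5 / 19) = 3548160 / 19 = 186745.26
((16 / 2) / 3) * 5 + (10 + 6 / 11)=788 / 33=23.88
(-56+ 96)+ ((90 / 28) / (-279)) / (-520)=1805441 / 45136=40.00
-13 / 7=-1.86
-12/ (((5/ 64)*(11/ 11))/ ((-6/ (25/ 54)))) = 248832/ 125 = 1990.66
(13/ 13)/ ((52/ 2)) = 0.04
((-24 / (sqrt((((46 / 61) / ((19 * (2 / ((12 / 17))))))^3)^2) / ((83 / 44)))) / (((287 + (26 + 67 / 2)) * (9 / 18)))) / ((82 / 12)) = -634855906379941 / 45632528172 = -13912.35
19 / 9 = 2.11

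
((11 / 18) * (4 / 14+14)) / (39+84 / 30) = 250 / 1197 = 0.21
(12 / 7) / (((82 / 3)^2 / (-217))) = -837 / 1681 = -0.50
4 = 4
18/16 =9/8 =1.12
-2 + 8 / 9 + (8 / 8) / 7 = -61 / 63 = -0.97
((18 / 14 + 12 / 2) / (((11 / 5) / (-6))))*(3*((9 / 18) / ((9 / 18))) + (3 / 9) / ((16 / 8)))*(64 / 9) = -103360 / 231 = -447.45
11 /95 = 0.12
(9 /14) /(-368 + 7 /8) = -12 /6853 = -0.00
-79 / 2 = -39.50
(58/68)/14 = 29/476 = 0.06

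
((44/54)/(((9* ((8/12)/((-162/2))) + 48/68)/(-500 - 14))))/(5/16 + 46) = -1537888/107445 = -14.31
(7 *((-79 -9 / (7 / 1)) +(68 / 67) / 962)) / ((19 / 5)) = -90556680 / 612313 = -147.89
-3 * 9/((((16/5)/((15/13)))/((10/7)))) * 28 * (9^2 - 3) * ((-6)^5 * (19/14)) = 2243862000/7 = 320551714.29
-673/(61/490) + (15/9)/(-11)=-10882715/2013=-5406.22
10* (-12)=-120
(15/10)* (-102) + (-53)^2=2656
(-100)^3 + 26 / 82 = -40999987 / 41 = -999999.68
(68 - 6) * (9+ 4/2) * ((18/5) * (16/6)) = 6547.20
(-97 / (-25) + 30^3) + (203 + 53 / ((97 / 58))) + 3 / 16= 1056863819 / 38800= 27238.76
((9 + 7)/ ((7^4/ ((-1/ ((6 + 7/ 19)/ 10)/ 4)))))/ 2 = -380/ 290521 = -0.00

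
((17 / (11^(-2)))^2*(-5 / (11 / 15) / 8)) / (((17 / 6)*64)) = -5091075 / 256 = -19887.01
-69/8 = -8.62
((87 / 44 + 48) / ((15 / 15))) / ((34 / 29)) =63771 / 1496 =42.63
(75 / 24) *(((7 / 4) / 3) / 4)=175 / 384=0.46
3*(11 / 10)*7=23.10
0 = 0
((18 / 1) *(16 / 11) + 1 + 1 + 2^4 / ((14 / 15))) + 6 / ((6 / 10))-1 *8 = 3644 / 77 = 47.32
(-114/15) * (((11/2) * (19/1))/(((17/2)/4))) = -31768/85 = -373.74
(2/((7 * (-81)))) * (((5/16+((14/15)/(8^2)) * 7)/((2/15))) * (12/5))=-199/7560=-0.03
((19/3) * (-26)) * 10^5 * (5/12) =-61750000/9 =-6861111.11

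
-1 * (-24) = 24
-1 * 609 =-609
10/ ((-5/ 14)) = -28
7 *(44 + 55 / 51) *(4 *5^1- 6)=225302 / 51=4417.69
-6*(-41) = 246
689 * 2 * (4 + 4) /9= 11024 /9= 1224.89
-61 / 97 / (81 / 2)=-122 / 7857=-0.02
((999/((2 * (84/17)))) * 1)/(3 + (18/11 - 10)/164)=2553111/74480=34.28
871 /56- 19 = -193 /56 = -3.45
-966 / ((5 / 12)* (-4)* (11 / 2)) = 5796 / 55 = 105.38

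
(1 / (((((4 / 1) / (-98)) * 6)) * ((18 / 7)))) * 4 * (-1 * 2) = 343 / 27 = 12.70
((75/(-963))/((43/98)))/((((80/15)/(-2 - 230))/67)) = 2380175/4601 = 517.32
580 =580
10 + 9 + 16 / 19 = 377 / 19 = 19.84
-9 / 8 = -1.12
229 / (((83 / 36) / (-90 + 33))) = -469908 / 83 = -5661.54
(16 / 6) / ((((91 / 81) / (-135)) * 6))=-4860 / 91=-53.41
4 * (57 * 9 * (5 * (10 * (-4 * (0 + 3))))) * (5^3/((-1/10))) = 1539000000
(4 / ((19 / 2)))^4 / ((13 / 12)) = 49152 / 1694173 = 0.03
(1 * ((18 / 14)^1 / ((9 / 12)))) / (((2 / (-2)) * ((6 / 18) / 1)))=-36 / 7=-5.14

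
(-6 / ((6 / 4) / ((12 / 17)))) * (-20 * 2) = 1920 / 17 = 112.94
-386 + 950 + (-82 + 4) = 486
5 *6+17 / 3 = 107 / 3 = 35.67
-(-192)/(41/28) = 5376/41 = 131.12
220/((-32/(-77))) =4235/8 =529.38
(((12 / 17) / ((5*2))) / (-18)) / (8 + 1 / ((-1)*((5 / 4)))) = -1 / 1836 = -0.00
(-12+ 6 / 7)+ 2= -9.14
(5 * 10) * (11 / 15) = 110 / 3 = 36.67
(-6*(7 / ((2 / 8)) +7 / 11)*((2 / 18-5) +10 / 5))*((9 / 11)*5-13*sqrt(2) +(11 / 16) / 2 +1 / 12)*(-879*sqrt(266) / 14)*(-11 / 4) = -2228265*sqrt(133) +272591085*sqrt(266) / 704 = -19382511.76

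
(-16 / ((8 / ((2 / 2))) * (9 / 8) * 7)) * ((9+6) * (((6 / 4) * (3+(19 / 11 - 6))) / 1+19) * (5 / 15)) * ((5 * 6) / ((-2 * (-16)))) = -4700 / 231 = -20.35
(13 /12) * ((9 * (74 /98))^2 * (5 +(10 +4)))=9129861 /9604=950.63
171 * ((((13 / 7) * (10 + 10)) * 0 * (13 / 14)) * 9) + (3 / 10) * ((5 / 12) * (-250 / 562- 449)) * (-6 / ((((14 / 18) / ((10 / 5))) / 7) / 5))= 8524845 / 281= 30337.53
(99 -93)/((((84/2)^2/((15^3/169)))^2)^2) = 59326171875/601923235347394688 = 0.00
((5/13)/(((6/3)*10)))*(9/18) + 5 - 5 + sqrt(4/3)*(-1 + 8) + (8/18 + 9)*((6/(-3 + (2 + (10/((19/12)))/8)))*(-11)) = 14*sqrt(3)/3 + 923783/312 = 2968.93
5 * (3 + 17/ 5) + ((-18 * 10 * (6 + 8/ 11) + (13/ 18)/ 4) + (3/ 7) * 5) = -1176.59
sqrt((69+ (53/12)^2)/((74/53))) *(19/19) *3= sqrt(49985890)/296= 23.89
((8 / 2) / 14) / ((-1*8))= -1 / 28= -0.04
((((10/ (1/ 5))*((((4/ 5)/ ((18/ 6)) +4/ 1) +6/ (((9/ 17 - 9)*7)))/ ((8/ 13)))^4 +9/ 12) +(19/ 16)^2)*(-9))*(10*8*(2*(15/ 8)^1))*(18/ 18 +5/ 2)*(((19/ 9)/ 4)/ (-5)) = 81341414009841263059/ 776868986880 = 104704159.11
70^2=4900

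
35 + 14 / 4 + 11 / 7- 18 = 309 / 14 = 22.07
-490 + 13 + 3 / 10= -4767 / 10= -476.70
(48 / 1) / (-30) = -8 / 5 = -1.60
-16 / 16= -1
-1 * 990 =-990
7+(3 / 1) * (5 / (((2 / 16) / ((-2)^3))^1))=-953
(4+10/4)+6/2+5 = 29/2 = 14.50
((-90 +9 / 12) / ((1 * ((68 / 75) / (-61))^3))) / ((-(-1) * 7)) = 3882904.79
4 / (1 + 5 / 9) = 18 / 7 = 2.57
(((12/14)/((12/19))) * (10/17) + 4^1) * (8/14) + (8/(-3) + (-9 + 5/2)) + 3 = -17117/4998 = -3.42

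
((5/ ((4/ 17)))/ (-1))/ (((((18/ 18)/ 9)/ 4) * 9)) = -85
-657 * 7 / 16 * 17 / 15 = -26061 / 80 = -325.76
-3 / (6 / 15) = -15 / 2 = -7.50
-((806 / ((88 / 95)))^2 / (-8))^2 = -2148397338664500625 / 239878144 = -8956202940.54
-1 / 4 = -0.25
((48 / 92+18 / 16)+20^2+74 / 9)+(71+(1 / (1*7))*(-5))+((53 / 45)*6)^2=17068977 / 32200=530.09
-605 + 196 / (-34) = -10383 / 17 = -610.76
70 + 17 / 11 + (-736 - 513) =-12952 / 11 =-1177.45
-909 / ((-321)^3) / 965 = 101 / 3546499485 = 0.00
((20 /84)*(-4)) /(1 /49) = -140 /3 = -46.67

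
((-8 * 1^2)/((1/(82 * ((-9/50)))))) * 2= 5904/25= 236.16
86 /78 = 43 /39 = 1.10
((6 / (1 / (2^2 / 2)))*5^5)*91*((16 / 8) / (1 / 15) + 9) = 133087500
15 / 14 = 1.07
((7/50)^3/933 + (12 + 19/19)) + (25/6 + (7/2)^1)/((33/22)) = 6336626029/349875000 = 18.11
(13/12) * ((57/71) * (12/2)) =741/142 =5.22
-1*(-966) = 966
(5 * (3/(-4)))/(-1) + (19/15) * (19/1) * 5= 1489/12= 124.08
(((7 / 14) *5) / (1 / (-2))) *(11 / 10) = -11 / 2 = -5.50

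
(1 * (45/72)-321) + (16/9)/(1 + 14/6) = -38381/120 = -319.84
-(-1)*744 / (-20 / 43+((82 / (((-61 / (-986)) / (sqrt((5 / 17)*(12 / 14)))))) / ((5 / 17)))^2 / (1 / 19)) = 1041619530 / 136189545189809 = 0.00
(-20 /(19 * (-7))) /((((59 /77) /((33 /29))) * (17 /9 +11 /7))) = 228690 /3543481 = 0.06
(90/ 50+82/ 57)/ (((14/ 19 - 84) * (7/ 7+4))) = -923/ 118650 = -0.01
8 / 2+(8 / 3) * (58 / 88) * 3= 102 / 11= 9.27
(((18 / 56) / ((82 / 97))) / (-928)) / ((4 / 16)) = -873 / 532672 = -0.00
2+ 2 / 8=9 / 4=2.25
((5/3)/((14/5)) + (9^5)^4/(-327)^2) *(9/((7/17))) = 2893524379255564202913/1164338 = 2485124061273929.22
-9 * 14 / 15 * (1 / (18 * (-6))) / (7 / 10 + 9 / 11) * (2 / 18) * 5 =0.03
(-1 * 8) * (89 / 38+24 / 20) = -2692 / 95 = -28.34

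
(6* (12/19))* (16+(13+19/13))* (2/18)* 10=31680/247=128.26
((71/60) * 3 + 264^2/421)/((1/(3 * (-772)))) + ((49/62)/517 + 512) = -26390340460541/67473670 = -391120.57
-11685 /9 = -3895 /3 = -1298.33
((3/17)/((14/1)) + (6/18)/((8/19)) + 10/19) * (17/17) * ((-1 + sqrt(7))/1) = -72203/54264 + 72203 * sqrt(7)/54264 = 2.19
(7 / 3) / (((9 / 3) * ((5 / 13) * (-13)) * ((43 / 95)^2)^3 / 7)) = -7203900528125 / 56892267441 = -126.62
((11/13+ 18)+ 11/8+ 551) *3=178221/104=1713.66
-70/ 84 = -5/ 6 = -0.83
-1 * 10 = -10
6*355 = 2130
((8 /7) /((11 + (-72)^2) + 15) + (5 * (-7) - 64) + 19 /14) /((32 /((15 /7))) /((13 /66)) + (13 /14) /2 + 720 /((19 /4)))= -1759147338 /4105141871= -0.43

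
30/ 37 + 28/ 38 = 1088/ 703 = 1.55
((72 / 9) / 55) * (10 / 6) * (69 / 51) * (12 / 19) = 736 / 3553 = 0.21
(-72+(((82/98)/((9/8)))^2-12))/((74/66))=-178517020/2398599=-74.43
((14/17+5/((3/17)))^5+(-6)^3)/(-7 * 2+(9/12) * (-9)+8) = -29081070023527964/17596287801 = -1652682.11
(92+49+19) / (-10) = -16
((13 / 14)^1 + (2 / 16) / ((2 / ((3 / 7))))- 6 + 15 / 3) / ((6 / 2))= -5 / 336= -0.01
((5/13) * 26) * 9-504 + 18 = -396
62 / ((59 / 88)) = 5456 / 59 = 92.47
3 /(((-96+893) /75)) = 225 /797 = 0.28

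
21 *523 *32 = 351456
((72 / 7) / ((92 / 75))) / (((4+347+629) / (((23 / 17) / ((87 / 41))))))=1845 / 338198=0.01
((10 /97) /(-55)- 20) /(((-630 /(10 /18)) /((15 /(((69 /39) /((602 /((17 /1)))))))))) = 5.30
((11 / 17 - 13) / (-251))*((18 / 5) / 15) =252 / 21335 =0.01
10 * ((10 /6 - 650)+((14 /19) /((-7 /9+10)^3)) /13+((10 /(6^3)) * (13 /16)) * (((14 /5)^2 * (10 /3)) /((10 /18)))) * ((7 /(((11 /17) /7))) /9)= -2489415814272541 /45758970036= -54402.79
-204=-204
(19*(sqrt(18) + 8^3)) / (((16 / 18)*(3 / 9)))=1539*sqrt(2) / 8 + 32832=33104.06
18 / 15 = 1.20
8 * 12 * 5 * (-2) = -960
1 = 1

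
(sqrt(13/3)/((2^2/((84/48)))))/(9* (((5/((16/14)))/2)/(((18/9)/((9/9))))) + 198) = 14* sqrt(39)/19953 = 0.00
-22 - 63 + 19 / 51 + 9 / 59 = -254185 / 3009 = -84.47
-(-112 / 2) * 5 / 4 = 70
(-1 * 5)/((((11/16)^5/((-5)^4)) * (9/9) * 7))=-3276800000/1127357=-2906.62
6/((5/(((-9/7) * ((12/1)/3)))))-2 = -286/35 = -8.17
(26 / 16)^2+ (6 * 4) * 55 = 1322.64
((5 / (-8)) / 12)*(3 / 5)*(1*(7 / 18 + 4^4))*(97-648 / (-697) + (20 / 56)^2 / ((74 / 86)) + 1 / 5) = -2292547251397 / 2911474944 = -787.42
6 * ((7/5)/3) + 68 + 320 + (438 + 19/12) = 49823/60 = 830.38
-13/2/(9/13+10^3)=-169/26018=-0.01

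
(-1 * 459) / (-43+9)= 27 / 2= 13.50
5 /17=0.29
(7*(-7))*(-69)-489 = 2892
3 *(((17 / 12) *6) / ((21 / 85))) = 1445 / 14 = 103.21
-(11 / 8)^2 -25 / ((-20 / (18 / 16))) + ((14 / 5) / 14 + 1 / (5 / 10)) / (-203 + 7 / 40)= -257135 / 519232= -0.50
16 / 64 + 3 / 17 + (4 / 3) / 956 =20861 / 48756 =0.43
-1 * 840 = -840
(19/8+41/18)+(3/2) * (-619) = -66517/72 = -923.85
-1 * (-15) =15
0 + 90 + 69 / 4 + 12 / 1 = 477 / 4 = 119.25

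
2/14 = 1/7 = 0.14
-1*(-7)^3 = 343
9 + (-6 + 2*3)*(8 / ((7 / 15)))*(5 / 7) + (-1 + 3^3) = 35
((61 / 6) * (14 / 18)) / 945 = 61 / 7290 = 0.01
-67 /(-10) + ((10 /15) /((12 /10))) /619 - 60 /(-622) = 117769777 /17325810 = 6.80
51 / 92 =0.55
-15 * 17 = -255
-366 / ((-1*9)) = 122 / 3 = 40.67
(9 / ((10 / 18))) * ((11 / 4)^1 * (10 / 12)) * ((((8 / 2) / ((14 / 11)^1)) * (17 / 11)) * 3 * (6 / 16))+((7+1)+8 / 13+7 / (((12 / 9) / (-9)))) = 478229 / 2912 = 164.23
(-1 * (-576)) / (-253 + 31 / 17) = -4896 / 2135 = -2.29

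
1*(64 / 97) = 0.66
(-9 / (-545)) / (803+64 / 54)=0.00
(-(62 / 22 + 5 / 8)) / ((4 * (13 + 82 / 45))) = -13635 / 234784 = -0.06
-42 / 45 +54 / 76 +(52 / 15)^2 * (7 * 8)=5752207 / 8550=672.77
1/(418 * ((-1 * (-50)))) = 1/20900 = 0.00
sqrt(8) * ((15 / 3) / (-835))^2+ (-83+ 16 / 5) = -399 / 5+ 2 * sqrt(2) / 27889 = -79.80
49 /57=0.86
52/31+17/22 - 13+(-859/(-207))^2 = 194936287/29223018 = 6.67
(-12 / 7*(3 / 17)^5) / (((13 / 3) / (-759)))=6639732 / 129206987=0.05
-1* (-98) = 98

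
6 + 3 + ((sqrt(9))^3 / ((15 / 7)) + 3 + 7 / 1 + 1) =32.60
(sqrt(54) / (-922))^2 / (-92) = -27 / 39103864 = -0.00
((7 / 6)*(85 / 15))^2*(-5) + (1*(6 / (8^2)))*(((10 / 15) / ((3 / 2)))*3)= -141529 / 648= -218.41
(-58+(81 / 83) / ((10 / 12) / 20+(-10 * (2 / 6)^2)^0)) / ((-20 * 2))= 59203 / 41500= 1.43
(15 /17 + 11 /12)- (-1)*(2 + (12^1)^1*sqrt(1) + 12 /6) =3631 /204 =17.80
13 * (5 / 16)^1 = 65 / 16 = 4.06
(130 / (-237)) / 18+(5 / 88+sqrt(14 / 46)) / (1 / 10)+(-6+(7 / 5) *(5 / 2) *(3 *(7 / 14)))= 5.30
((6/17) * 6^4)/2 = 3888/17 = 228.71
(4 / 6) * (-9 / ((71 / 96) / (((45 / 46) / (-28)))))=3240 / 11431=0.28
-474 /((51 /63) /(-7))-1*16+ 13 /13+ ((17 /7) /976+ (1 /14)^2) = 3320091723 /813008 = 4083.71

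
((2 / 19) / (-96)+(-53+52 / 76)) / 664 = -47713 / 605568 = -0.08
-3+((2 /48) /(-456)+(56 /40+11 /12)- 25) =-25.68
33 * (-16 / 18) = -88 / 3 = -29.33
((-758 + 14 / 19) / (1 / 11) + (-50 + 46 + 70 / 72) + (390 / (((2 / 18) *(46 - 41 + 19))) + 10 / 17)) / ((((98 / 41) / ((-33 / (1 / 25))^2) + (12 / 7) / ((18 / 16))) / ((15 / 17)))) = -7747467923146875 / 1634454826826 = -4740.09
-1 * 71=-71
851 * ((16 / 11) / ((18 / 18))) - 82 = 12714 / 11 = 1155.82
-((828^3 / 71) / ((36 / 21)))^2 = -109651760452733184 / 5041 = -21751985806929.81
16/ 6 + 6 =26/ 3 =8.67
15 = 15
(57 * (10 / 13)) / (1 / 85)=48450 / 13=3726.92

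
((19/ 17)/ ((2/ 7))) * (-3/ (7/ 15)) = -25.15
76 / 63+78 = 79.21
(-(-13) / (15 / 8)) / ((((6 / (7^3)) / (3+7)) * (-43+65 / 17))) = -303212 / 2997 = -101.17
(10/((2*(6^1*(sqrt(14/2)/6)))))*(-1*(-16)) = 80*sqrt(7)/7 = 30.24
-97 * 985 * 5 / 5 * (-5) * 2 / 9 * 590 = 563715500 / 9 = 62635055.56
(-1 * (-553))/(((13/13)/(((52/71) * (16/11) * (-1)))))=-460096/781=-589.11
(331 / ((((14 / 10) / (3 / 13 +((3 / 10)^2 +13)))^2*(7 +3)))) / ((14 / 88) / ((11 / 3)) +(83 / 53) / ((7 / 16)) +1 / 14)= 636552968235767 / 784765527000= 811.14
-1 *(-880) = 880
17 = 17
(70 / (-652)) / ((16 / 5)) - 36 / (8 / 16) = -375727 / 5216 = -72.03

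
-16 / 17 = -0.94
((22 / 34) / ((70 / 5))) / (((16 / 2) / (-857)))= -9427 / 1904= -4.95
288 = 288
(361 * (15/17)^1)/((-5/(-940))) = 1018020/17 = 59883.53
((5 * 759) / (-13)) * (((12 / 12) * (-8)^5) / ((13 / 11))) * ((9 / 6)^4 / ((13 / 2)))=13849989120 / 2197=6304046.03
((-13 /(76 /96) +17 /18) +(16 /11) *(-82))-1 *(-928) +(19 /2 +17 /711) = 13254611 /16511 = 802.77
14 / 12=7 / 6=1.17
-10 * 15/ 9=-50/ 3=-16.67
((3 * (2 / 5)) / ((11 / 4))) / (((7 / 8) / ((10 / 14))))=192 / 539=0.36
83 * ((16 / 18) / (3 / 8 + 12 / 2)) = 5312 / 459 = 11.57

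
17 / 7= 2.43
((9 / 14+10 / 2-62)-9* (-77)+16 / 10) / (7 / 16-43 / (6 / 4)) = -1072248 / 47425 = -22.61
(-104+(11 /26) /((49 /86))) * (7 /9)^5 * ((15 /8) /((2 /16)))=-440.85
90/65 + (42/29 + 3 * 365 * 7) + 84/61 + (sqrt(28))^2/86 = 7584181261/988871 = 7669.54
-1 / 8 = -0.12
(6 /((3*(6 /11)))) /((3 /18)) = 22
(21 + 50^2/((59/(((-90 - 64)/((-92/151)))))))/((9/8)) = 9538.85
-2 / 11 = -0.18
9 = 9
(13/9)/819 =1/567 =0.00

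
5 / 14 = 0.36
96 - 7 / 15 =1433 / 15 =95.53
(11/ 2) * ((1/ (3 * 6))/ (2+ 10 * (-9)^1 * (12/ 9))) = -11/ 4248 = -0.00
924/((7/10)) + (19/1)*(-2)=1282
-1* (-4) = 4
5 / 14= 0.36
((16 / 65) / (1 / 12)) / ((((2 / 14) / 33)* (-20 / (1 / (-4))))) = 2772 / 325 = 8.53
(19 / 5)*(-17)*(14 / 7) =-646 / 5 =-129.20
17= 17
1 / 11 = 0.09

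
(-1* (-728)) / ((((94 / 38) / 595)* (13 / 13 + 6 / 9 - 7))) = -3086265 / 94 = -32832.61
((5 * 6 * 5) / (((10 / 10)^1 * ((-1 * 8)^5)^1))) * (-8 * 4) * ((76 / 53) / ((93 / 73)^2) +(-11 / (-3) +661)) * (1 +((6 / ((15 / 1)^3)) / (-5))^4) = 30543069821320068216061 / 313285699687500000000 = 97.49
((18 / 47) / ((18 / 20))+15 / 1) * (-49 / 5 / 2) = -7105 / 94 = -75.59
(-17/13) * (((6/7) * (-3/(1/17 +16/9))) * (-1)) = -46818/25571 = -1.83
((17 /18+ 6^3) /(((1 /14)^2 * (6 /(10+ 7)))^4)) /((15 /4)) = 12033196752470432 /2187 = 5502147577718.53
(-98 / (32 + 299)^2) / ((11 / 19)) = -1862 / 1205171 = -0.00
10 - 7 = 3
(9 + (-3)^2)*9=162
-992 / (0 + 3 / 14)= -13888 / 3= -4629.33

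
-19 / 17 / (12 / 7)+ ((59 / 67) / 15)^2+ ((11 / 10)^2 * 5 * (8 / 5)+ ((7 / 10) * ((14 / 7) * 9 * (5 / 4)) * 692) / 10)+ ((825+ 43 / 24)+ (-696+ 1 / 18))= 18769620507 / 15262600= 1229.78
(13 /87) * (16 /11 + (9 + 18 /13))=1.77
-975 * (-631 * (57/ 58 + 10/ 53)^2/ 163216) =7977746235225/ 1542305674816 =5.17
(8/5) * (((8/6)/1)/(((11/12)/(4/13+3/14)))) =1216/1001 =1.21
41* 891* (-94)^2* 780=251774574480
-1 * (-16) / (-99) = -16 / 99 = -0.16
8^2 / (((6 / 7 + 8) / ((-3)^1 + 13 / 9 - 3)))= -9184 / 279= -32.92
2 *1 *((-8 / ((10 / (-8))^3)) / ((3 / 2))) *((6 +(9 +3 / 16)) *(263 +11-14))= 539136 / 25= 21565.44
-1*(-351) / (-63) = -5.57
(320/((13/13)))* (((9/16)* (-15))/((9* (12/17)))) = -425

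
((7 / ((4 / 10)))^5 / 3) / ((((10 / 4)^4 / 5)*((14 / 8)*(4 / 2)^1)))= 60025 / 3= 20008.33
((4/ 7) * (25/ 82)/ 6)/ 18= 25/ 15498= 0.00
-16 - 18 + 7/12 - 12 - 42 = -1049/12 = -87.42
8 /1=8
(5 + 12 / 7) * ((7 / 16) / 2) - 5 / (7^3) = 15961 / 10976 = 1.45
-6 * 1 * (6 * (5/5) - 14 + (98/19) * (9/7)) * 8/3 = 416/19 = 21.89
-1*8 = -8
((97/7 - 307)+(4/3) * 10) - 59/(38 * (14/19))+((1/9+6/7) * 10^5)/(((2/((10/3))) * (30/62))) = 755760613/2268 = 333227.78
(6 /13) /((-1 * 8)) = -0.06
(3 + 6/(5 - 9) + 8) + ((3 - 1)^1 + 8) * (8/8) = 39/2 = 19.50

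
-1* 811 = -811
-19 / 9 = -2.11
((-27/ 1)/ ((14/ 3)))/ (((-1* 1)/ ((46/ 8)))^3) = 985527/ 896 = 1099.92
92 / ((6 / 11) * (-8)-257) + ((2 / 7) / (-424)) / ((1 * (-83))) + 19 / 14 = 15475807 / 15396500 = 1.01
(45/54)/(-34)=-5/204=-0.02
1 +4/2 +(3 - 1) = 5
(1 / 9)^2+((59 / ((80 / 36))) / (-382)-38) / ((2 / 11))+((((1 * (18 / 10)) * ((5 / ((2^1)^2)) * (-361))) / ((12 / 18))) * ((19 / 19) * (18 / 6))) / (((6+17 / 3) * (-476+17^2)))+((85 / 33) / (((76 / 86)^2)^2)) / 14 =-87576232254817561 / 422272130243040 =-207.39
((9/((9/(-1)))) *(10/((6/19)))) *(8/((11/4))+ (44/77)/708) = -3767605/40887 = -92.15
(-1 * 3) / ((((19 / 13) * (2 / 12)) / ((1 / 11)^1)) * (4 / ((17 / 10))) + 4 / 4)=-1989 / 4843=-0.41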